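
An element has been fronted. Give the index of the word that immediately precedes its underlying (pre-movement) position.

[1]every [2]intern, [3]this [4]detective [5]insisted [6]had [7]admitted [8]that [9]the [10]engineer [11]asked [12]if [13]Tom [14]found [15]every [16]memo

5

The displaced element is "every intern" (word 2).
It is linked across 1 clause boundary (Ø).
It functions as the subject of "admitted", so the gap sits immediately after word 5 ("insisted").
Base order: This detective insisted that every intern had admitted that the engineer asked if Tom found every memo.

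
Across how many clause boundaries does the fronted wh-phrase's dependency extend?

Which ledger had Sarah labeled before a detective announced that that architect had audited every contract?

"which ledger" originates inside the matrix clause — no clause boundary is crossed.

0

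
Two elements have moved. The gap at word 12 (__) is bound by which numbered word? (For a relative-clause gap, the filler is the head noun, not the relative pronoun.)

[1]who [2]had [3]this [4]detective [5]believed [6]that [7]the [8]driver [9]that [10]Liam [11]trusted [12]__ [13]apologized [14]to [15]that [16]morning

8

The marked gap is inside the relative clause, the direct object of "trusted".
Its filler is the head noun "driver" (via "that"), at word 8.
(The other dependency links word 1 to a gap after word 14.)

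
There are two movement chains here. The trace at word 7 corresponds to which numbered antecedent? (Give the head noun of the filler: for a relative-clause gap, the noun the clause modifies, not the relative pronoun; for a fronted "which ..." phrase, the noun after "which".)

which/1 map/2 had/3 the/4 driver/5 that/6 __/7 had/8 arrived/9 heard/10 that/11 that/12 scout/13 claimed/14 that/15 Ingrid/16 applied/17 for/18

5

The marked gap is inside the relative clause, the subject of "arrived".
Its filler is the head noun "driver" (via "that"), at word 5.
(The other dependency links word 2 to a gap after word 18.)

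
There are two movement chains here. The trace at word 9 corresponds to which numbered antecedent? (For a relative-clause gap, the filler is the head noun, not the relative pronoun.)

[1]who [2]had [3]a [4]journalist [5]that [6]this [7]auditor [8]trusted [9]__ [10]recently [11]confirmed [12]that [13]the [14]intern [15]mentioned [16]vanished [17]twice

4

The marked gap is inside the relative clause, the direct object of "trusted".
Its filler is the head noun "journalist" (via "that"), at word 4.
(The other dependency links word 1 to a gap after word 15.)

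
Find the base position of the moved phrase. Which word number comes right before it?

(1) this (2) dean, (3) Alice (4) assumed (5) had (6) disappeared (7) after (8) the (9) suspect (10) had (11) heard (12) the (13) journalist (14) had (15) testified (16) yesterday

The displaced element is "this dean" (word 2).
It is linked across 1 clause boundary (Ø).
It functions as the subject of "disappeared", so the gap sits immediately after word 4 ("assumed").
Base order: Alice assumed that this dean had disappeared after the suspect had heard the journalist had testified yesterday.

4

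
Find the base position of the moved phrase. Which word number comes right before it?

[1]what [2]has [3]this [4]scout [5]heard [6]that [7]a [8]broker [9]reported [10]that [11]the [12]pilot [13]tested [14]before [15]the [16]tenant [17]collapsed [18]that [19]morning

The displaced element is "what" (word 1).
It is linked across 2 clause boundaries (that → that).
It functions as the direct object of "tested", so the gap sits immediately after word 13 ("tested").
Base order: This scout has heard that a broker reported that the pilot tested what before the tenant collapsed that morning.

13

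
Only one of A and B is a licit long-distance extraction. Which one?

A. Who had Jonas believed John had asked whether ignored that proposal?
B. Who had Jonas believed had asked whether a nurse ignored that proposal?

B

In A, the wh-phrase is extracted from inside a wh-island (introduced by "whether"), which blocks movement.
In B, the extraction path crosses only that-complement boundaries, which are transparent.
So B is grammatical.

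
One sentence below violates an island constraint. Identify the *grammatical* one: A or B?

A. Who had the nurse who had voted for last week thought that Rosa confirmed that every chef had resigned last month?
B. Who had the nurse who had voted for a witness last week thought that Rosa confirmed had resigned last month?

B

In A, the wh-phrase is extracted from inside a complex-NP island (relative clause) (introduced by "who"), which blocks movement.
In B, the extraction path crosses only that-complement boundaries, which are transparent.
So B is grammatical.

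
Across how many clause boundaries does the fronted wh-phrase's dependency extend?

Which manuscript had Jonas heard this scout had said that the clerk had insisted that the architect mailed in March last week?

"which manuscript" is extracted from the object of "mailed".
Boundaries crossed, outermost first: [Ø], [that], [that] — 3 in total.

3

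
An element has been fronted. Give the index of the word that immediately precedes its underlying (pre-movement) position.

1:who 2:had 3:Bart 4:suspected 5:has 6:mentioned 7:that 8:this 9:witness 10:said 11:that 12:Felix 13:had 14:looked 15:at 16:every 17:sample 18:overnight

The displaced element is "who" (word 1).
It is linked across 1 clause boundary (Ø).
It functions as the subject of "mentioned", so the gap sits immediately after word 4 ("suspected").
Base order: Bart had suspected that who has mentioned that this witness said that Felix had looked at every sample overnight.

4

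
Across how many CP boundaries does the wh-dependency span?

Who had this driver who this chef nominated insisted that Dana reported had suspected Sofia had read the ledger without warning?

"who" is extracted from the subject of "suspected".
Boundaries crossed, outermost first: [that], [Ø] — 2 in total.

2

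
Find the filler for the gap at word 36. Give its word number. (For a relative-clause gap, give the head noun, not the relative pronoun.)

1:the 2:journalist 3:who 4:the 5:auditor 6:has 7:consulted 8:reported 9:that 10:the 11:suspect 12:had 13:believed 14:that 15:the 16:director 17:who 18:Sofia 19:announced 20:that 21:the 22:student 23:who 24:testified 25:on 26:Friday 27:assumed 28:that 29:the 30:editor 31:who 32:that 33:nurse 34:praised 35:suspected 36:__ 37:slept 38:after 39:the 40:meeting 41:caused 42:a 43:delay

16

The gap at 36 is the subject of "slept", inside a relative clause.
The relative pronoun is "who" (word 17); it is bound by the head noun immediately before it.
Its filler is the head noun "director", at word 16.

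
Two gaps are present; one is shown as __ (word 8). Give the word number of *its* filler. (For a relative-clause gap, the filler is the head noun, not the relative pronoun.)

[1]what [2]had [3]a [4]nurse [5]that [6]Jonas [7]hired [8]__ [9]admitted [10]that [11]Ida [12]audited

The marked gap is inside the relative clause, the direct object of "hired".
Its filler is the head noun "nurse" (via "that"), at word 4.
(The other dependency links word 1 to a gap after word 12.)

4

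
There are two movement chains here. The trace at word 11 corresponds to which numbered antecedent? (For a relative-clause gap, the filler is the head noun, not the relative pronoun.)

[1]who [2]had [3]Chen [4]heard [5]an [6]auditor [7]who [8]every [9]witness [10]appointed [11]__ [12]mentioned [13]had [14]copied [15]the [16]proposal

The marked gap is inside the relative clause, the direct object of "appointed".
Its filler is the head noun "auditor" (via "who"), at word 6.
(The other dependency links word 1 to a gap after word 12.)

6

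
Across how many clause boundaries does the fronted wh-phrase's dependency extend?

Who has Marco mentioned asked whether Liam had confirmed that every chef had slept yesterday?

"who" is extracted from the subject of "asked".
Boundaries crossed, outermost first: [Ø] — 1 in total.

1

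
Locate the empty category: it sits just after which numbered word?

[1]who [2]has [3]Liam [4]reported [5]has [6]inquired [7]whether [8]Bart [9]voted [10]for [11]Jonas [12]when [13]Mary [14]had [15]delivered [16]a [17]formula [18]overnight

4

The displaced element is "who" (word 1).
It is linked across 1 clause boundary (Ø).
It functions as the subject of "inquired", so the gap sits immediately after word 4 ("reported").
Base order: Liam has reported that who has inquired whether Bart voted for Jonas when Mary had delivered a formula overnight.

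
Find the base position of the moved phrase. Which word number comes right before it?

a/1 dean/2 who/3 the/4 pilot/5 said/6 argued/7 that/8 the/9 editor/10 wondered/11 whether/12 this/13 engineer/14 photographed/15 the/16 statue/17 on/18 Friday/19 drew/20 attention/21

6

The displaced element is "a dean" (word 2).
It is linked across 1 clause boundary (Ø).
It functions as the subject of "argued", so the gap sits immediately after word 6 ("said").
Base order: The pilot said that a dean argued that the editor wondered whether this engineer photographed the statue on Friday.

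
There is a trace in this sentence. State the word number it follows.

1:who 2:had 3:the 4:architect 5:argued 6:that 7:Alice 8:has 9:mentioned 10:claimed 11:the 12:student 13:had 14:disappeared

9

The displaced element is "who" (word 1).
It is linked across 2 clause boundaries (that → Ø).
It functions as the subject of "claimed", so the gap sits immediately after word 9 ("mentioned").
Base order: The architect had argued that Alice has mentioned that who claimed the student had disappeared.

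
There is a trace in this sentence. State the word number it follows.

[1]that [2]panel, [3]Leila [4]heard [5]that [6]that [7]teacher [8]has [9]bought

9

The displaced element is "that panel" (word 2).
It is linked across 1 clause boundary (that).
It functions as the direct object of "bought", so the gap sits immediately after word 9 ("bought").
Base order: Leila heard that that teacher has bought that panel.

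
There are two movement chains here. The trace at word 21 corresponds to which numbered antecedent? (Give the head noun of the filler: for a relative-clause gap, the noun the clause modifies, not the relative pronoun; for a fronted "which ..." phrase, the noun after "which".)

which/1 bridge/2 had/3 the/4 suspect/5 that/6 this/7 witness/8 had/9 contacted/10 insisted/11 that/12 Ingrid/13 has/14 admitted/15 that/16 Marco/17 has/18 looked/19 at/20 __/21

The marked gap is the object of the preposition "at" of "looked".
Its filler is the fronted wh-phrase "which bridge", at word 2.
(The other dependency links word 5 to a gap after word 10.)

2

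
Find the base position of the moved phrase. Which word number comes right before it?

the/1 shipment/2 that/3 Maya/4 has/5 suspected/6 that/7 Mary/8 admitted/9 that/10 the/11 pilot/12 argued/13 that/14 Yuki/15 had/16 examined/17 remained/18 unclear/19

The displaced element is "the shipment" (word 2).
It is linked across 3 clause boundaries (that → that → that).
It functions as the direct object of "examined", so the gap sits immediately after word 17 ("examined").
Base order: Maya has suspected that Mary admitted that the pilot argued that Yuki had examined the shipment.

17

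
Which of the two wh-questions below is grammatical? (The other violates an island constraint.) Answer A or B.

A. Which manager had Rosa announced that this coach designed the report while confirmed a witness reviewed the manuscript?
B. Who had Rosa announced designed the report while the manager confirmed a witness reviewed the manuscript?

In A, the wh-phrase is extracted from inside an adjunct island (introduced by "while"), which blocks movement.
In B, the extraction path crosses only that-complement boundaries, which are transparent.
So B is grammatical.

B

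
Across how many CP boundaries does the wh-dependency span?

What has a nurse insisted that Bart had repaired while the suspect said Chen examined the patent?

"what" is extracted from the object of "repaired".
Boundaries crossed, outermost first: [that] — 1 in total.

1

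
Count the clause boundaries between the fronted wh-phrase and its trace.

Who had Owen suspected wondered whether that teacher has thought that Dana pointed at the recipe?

1

"who" is extracted from the subject of "wondered".
Boundaries crossed, outermost first: [Ø] — 1 in total.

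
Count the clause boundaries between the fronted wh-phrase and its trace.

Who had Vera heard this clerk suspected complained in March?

2

"who" is extracted from the subject of "complained".
Boundaries crossed, outermost first: [Ø], [Ø] — 2 in total.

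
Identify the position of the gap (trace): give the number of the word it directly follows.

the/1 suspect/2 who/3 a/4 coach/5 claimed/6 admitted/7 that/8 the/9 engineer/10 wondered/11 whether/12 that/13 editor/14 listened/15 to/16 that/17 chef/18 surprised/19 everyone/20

6

The displaced element is "the suspect" (word 2).
It is linked across 1 clause boundary (Ø).
It functions as the subject of "admitted", so the gap sits immediately after word 6 ("claimed").
Base order: A coach claimed that the suspect admitted that the engineer wondered whether that editor listened to that chef.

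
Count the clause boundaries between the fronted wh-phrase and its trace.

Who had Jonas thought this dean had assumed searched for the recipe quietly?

2

"who" is extracted from the subject of "searched".
Boundaries crossed, outermost first: [Ø], [Ø] — 2 in total.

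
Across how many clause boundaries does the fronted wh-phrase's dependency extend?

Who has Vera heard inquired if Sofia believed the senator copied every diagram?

"who" is extracted from the subject of "inquired".
Boundaries crossed, outermost first: [Ø] — 1 in total.

1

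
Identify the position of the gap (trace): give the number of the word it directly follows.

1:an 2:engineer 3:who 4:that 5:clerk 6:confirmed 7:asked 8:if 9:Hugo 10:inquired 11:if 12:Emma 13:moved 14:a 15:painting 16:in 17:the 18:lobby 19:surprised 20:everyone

The displaced element is "an engineer" (word 2).
It is linked across 1 clause boundary (Ø).
It functions as the subject of "asked", so the gap sits immediately after word 6 ("confirmed").
Base order: That clerk confirmed an engineer asked if Hugo inquired if Emma moved a painting in the lobby.

6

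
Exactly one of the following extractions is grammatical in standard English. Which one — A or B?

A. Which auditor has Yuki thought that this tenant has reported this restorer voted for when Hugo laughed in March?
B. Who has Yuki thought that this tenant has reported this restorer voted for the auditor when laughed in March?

A

In B, the wh-phrase is extracted from inside an adjunct island (introduced by "when"), which blocks movement.
In A, the extraction path crosses only that-complement boundaries, which are transparent.
So A is grammatical.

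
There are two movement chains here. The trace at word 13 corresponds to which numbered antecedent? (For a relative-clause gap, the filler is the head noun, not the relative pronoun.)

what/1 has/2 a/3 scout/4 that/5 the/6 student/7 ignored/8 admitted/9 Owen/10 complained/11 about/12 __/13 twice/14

The marked gap is the object of the preposition "about" of "complained".
Its filler is the fronted wh-phrase "what", at word 1.
(The other dependency links word 4 to a gap after word 8.)

1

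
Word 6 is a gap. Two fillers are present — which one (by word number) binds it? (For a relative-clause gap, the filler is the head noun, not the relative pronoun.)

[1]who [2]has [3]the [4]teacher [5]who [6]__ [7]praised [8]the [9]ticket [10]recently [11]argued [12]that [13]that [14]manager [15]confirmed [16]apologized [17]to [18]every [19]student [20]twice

4

The marked gap is inside the relative clause, the subject of "praised".
Its filler is the head noun "teacher" (via "who"), at word 4.
(The other dependency links word 1 to a gap after word 15.)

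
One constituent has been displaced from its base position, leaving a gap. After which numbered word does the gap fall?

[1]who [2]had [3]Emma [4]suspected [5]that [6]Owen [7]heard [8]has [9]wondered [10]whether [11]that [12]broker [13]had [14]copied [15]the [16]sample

The displaced element is "who" (word 1).
It is linked across 2 clause boundaries (that → Ø).
It functions as the subject of "wondered", so the gap sits immediately after word 7 ("heard").
Base order: Emma had suspected that Owen heard that who has wondered whether that broker had copied the sample.

7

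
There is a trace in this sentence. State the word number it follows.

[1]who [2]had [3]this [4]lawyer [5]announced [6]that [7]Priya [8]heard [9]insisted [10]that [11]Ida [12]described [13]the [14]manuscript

The displaced element is "who" (word 1).
It is linked across 2 clause boundaries (that → Ø).
It functions as the subject of "insisted", so the gap sits immediately after word 8 ("heard").
Base order: This lawyer had announced that Priya heard that who insisted that Ida described the manuscript.

8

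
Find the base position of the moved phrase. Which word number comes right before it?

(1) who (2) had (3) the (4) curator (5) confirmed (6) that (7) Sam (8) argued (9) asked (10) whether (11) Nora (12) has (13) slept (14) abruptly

The displaced element is "who" (word 1).
It is linked across 2 clause boundaries (that → Ø).
It functions as the subject of "asked", so the gap sits immediately after word 8 ("argued").
Base order: The curator had confirmed that Sam argued that who asked whether Nora has slept abruptly.

8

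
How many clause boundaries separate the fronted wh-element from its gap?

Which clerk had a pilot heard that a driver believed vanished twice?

2

"which clerk" is extracted from the subject of "vanished".
Boundaries crossed, outermost first: [that], [Ø] — 2 in total.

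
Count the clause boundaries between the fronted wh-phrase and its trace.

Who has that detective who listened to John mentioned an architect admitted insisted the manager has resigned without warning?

2

"who" is extracted from the subject of "insisted".
Boundaries crossed, outermost first: [Ø], [Ø] — 2 in total.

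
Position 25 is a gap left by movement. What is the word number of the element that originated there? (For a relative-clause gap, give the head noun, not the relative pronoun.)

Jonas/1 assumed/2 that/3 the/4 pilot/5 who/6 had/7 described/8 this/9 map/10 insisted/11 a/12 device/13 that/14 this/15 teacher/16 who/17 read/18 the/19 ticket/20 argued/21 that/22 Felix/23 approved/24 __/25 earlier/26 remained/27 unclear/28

The gap at 25 is the object of "approved", inside a relative clause.
The relative pronoun is "that" (word 14); it is bound by the head noun immediately before it.
Its filler is the head noun "device", at word 13.

13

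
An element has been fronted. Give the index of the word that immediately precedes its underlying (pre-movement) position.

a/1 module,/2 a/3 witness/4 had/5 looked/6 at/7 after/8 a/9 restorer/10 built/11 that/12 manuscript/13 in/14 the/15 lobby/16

The displaced element is "a module" (word 2).
It functions as the object of the preposition "at" of "looked", so the gap sits immediately after word 7 ("at").
Base order: A witness had looked at a module after a restorer built that manuscript in the lobby.

7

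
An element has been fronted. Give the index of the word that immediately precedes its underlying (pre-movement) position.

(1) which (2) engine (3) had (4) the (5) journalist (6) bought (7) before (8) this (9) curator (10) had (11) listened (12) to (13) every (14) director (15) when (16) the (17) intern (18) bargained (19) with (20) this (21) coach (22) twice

The displaced element is "which engine" (word 2).
It functions as the direct object of "bought", so the gap sits immediately after word 6 ("bought").
Base order: The journalist had bought which engine before this curator had listened to every director when the intern bargained with this coach twice.

6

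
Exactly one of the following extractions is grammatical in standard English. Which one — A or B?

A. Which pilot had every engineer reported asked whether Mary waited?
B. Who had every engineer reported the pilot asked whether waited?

A

In B, the wh-phrase is extracted from inside a wh-island (introduced by "whether"), which blocks movement.
In A, the extraction path crosses only that-complement boundaries, which are transparent.
So A is grammatical.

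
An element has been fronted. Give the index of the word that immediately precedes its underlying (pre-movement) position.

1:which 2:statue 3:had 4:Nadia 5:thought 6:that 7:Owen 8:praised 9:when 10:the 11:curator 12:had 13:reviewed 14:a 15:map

The displaced element is "which statue" (word 2).
It is linked across 1 clause boundary (that).
It functions as the direct object of "praised", so the gap sits immediately after word 8 ("praised").
Base order: Nadia had thought that Owen praised which statue when the curator had reviewed a map.

8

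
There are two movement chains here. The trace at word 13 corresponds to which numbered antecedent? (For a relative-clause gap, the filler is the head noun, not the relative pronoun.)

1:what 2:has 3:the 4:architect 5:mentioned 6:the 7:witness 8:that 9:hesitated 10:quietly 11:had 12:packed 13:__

The marked gap is the direct object of "packed".
Its filler is the fronted wh-phrase "what", at word 1.
(The other dependency links word 7 to a gap after word 8.)

1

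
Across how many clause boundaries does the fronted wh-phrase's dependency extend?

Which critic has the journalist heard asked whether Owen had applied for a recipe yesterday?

1

"which critic" is extracted from the subject of "asked".
Boundaries crossed, outermost first: [Ø] — 1 in total.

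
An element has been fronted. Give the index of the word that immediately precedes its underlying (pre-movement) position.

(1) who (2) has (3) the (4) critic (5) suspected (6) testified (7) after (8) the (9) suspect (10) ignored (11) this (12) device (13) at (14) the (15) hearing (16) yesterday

5

The displaced element is "who" (word 1).
It is linked across 1 clause boundary (Ø).
It functions as the subject of "testified", so the gap sits immediately after word 5 ("suspected").
Base order: The critic has suspected who testified after the suspect ignored this device at the hearing yesterday.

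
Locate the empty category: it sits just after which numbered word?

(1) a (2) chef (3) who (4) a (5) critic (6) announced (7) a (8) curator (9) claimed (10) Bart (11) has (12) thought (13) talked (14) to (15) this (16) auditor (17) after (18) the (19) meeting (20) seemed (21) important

The displaced element is "a chef" (word 2).
It is linked across 3 clause boundaries (Ø → Ø → Ø).
It functions as the subject of "talked", so the gap sits immediately after word 12 ("thought").
Base order: A critic announced a curator claimed Bart has thought that a chef talked to this auditor after the meeting.

12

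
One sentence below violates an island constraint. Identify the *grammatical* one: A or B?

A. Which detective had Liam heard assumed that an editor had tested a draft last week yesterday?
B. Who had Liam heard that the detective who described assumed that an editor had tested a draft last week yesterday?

In B, the wh-phrase is extracted from inside a complex-NP island (relative clause) (introduced by "who"), which blocks movement.
In A, the extraction path crosses only that-complement boundaries, which are transparent.
So A is grammatical.

A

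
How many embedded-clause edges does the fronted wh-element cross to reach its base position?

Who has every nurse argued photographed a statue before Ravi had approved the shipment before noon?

"who" is extracted from the subject of "photographed".
Boundaries crossed, outermost first: [Ø] — 1 in total.

1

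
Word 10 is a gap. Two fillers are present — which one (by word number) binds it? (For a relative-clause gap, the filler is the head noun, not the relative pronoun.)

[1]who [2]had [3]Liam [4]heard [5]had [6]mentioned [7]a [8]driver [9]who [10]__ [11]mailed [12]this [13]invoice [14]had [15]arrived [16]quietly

The marked gap is inside the relative clause, the subject of "mailed".
Its filler is the head noun "driver" (via "who"), at word 8.
(The other dependency links word 1 to a gap after word 4.)

8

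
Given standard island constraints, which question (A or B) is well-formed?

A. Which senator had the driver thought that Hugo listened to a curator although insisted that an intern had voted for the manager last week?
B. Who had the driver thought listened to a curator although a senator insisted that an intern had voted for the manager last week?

In A, the wh-phrase is extracted from inside an adjunct island (introduced by "although"), which blocks movement.
In B, the extraction path crosses only that-complement boundaries, which are transparent.
So B is grammatical.

B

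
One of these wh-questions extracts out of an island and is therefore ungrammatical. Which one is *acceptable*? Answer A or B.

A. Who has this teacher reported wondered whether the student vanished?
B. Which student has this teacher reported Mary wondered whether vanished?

A

In B, the wh-phrase is extracted from inside a wh-island (introduced by "whether"), which blocks movement.
In A, the extraction path crosses only that-complement boundaries, which are transparent.
So A is grammatical.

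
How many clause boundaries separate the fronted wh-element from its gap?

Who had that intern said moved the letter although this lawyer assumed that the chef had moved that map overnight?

"who" is extracted from the subject of "moved".
Boundaries crossed, outermost first: [Ø] — 1 in total.

1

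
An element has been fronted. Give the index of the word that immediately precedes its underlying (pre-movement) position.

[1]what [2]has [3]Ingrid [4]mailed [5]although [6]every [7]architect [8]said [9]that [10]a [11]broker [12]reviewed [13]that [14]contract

The displaced element is "what" (word 1).
It functions as the direct object of "mailed", so the gap sits immediately after word 4 ("mailed").
Base order: Ingrid has mailed what although every architect said that a broker reviewed that contract.

4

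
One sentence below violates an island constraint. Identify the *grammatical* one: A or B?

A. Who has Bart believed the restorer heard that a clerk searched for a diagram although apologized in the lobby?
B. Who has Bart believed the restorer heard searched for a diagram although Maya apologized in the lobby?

In A, the wh-phrase is extracted from inside an adjunct island (introduced by "although"), which blocks movement.
In B, the extraction path crosses only that-complement boundaries, which are transparent.
So B is grammatical.

B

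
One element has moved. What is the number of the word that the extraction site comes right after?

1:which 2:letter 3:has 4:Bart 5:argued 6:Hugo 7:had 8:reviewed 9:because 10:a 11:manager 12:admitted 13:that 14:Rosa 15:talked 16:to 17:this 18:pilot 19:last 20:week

8

The displaced element is "which letter" (word 2).
It is linked across 1 clause boundary (Ø).
It functions as the direct object of "reviewed", so the gap sits immediately after word 8 ("reviewed").
Base order: Bart has argued Hugo had reviewed which letter because a manager admitted that Rosa talked to this pilot last week.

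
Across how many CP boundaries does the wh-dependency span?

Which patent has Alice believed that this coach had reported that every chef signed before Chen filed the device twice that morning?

2

"which patent" is extracted from the object of "signed".
Boundaries crossed, outermost first: [that], [that] — 2 in total.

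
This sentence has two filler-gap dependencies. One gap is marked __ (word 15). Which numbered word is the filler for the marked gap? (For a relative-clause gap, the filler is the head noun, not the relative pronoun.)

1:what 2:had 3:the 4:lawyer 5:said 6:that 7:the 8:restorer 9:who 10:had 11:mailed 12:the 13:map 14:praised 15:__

The marked gap is the direct object of "praised".
Its filler is the fronted wh-phrase "what", at word 1.
(The other dependency links word 8 to a gap after word 9.)

1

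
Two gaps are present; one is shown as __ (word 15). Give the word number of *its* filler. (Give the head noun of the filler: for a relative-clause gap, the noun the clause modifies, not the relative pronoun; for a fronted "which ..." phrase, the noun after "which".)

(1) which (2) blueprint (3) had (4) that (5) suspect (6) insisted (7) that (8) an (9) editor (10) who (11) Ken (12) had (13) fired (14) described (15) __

The marked gap is the direct object of "described".
Its filler is the fronted wh-phrase "which blueprint", at word 2.
(The other dependency links word 9 to a gap after word 13.)

2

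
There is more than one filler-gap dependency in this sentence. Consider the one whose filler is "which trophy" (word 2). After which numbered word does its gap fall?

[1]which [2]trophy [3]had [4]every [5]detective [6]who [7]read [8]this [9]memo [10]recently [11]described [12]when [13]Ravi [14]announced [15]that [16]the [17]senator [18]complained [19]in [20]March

11

The displaced element is "which trophy" (word 2).
It functions as the direct object of "described", so the gap sits immediately after word 11 ("described").
Base order: Every detective who read this memo recently had described which trophy when Ravi announced that the senator complained in March.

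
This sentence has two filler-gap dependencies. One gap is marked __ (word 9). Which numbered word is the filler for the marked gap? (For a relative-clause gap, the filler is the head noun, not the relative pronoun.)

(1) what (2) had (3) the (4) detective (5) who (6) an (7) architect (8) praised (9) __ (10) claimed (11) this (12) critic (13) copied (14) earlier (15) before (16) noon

The marked gap is inside the relative clause, the direct object of "praised".
Its filler is the head noun "detective" (via "who"), at word 4.
(The other dependency links word 1 to a gap after word 13.)

4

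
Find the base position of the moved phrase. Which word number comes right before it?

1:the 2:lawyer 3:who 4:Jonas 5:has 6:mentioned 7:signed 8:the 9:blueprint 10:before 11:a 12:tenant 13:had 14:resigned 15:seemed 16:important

The displaced element is "the lawyer" (word 2).
It is linked across 1 clause boundary (Ø).
It functions as the subject of "signed", so the gap sits immediately after word 6 ("mentioned").
Base order: Jonas has mentioned that the lawyer signed the blueprint before a tenant had resigned.

6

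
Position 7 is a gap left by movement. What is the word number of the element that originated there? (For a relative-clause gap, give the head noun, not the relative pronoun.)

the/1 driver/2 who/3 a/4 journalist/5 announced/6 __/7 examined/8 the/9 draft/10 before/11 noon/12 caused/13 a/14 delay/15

2

The gap at 7 is the subject of "examined", inside a relative clause.
The relative pronoun is "who" (word 3); it is bound by the head noun immediately before it.
Its filler is the head noun "driver", at word 2.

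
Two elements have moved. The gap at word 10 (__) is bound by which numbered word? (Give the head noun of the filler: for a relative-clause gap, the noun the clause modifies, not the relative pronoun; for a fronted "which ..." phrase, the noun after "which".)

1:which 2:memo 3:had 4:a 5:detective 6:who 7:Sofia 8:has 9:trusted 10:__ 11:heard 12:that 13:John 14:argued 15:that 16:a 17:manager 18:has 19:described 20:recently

5

The marked gap is inside the relative clause, the direct object of "trusted".
Its filler is the head noun "detective" (via "who"), at word 5.
(The other dependency links word 2 to a gap after word 19.)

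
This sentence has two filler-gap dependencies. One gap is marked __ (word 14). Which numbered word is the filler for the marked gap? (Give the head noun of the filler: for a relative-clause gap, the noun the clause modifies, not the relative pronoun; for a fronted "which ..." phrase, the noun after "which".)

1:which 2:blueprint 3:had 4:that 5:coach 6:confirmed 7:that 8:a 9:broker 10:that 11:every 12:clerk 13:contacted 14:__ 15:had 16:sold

9

The marked gap is inside the relative clause, the direct object of "contacted".
Its filler is the head noun "broker" (via "that"), at word 9.
(The other dependency links word 2 to a gap after word 16.)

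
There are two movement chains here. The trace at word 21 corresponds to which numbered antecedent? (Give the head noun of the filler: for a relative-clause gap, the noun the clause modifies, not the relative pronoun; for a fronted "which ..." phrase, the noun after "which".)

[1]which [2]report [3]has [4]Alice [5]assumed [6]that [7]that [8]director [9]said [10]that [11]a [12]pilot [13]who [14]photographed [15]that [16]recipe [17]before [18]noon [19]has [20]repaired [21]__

2

The marked gap is the direct object of "repaired".
Its filler is the fronted wh-phrase "which report", at word 2.
(The other dependency links word 12 to a gap after word 13.)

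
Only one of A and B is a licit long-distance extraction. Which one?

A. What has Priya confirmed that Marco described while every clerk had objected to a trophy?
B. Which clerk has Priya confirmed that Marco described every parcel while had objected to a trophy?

A

In B, the wh-phrase is extracted from inside an adjunct island (introduced by "while"), which blocks movement.
In A, the extraction path crosses only that-complement boundaries, which are transparent.
So A is grammatical.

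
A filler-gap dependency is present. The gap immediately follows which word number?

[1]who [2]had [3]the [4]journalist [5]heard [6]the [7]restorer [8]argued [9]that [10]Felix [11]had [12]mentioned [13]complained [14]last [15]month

12

The displaced element is "who" (word 1).
It is linked across 3 clause boundaries (Ø → that → Ø).
It functions as the subject of "complained", so the gap sits immediately after word 12 ("mentioned").
Base order: The journalist had heard the restorer argued that Felix had mentioned that who complained last month.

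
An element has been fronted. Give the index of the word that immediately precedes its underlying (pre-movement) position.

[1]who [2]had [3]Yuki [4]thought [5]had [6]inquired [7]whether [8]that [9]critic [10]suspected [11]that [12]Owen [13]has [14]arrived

4

The displaced element is "who" (word 1).
It is linked across 1 clause boundary (Ø).
It functions as the subject of "inquired", so the gap sits immediately after word 4 ("thought").
Base order: Yuki had thought that who had inquired whether that critic suspected that Owen has arrived.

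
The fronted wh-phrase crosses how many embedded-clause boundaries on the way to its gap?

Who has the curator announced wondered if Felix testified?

1

"who" is extracted from the subject of "wondered".
Boundaries crossed, outermost first: [Ø] — 1 in total.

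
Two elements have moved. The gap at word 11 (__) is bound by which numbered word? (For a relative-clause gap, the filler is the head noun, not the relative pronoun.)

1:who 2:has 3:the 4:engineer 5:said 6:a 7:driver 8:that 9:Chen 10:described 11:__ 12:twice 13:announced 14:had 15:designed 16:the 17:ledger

7

The marked gap is inside the relative clause, the direct object of "described".
Its filler is the head noun "driver" (via "that"), at word 7.
(The other dependency links word 1 to a gap after word 13.)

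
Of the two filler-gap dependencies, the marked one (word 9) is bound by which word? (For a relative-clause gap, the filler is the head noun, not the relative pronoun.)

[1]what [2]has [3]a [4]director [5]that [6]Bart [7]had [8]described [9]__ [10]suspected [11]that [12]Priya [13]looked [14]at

4

The marked gap is inside the relative clause, the direct object of "described".
Its filler is the head noun "director" (via "that"), at word 4.
(The other dependency links word 1 to a gap after word 14.)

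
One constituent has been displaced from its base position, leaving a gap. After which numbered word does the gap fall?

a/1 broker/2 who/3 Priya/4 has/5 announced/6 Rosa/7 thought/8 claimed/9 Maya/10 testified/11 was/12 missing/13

8

The displaced element is "a broker" (word 2).
It is linked across 2 clause boundaries (Ø → Ø).
It functions as the subject of "claimed", so the gap sits immediately after word 8 ("thought").
Base order: Priya has announced Rosa thought that a broker claimed Maya testified.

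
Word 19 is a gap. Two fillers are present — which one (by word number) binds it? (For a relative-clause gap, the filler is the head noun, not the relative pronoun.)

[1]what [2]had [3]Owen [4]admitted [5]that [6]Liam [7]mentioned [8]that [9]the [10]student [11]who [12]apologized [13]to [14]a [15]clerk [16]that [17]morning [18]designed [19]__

1

The marked gap is the direct object of "designed".
Its filler is the fronted wh-phrase "what", at word 1.
(The other dependency links word 10 to a gap after word 11.)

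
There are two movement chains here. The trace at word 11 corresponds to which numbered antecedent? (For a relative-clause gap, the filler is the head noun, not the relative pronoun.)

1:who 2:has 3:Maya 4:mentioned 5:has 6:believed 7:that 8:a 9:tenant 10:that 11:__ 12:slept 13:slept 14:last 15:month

The marked gap is inside the relative clause, the subject of "slept".
Its filler is the head noun "tenant" (via "that"), at word 9.
(The other dependency links word 1 to a gap after word 4.)

9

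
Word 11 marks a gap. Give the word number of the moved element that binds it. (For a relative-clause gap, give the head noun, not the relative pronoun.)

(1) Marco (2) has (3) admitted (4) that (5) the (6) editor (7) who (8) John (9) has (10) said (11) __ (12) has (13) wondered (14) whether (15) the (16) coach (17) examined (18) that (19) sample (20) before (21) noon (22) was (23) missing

6

The gap at 11 is the subject of "wondered", inside a relative clause.
The relative pronoun is "who" (word 7); it is bound by the head noun immediately before it.
Its filler is the head noun "editor", at word 6.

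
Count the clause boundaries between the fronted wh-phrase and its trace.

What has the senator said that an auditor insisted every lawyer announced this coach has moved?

3

"what" is extracted from the object of "moved".
Boundaries crossed, outermost first: [that], [Ø], [Ø] — 3 in total.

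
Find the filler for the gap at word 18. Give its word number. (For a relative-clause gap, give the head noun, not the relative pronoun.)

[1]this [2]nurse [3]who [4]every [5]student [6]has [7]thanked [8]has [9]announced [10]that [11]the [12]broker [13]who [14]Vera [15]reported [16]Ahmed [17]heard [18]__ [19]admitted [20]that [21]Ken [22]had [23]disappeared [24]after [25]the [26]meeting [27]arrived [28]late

12

The gap at 18 is the subject of "admitted", inside a relative clause.
The relative pronoun is "who" (word 13); it is bound by the head noun immediately before it.
Its filler is the head noun "broker", at word 12.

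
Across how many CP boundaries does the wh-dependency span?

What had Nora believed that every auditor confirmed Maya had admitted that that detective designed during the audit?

"what" is extracted from the object of "designed".
Boundaries crossed, outermost first: [that], [Ø], [that] — 3 in total.

3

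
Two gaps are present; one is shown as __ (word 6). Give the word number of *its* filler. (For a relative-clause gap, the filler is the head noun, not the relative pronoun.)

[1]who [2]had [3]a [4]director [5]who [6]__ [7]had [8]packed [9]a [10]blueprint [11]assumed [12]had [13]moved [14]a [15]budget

The marked gap is inside the relative clause, the subject of "packed".
Its filler is the head noun "director" (via "who"), at word 4.
(The other dependency links word 1 to a gap after word 11.)

4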